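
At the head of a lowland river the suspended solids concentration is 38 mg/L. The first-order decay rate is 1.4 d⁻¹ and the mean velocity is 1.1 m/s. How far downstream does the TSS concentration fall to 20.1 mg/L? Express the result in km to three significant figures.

43.2 km

From C = C₀·e^(−kt), t = ln(C₀/C)/k = ln(38/20.1)/1.4 = 0.6369/1.4 = 0.4549 d.
Distance = v·t = 1.1 m/s × 3.93e+04 s = 4.323e+04 m = 43.23 km.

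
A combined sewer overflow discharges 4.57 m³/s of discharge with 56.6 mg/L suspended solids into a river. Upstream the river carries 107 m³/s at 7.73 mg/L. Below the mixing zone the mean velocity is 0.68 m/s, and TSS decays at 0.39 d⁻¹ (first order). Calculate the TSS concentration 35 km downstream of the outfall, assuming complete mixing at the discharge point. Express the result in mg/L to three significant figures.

After complete mixing, C₀ = (4.57·56.6 + 107·7.73) / 111.6 = 9.732 mg/L.
Travel time t = 3.5e+04 m / 0.68 m/s = 5.147e+04 s = 0.5957 d.
C = 9.732·exp(−0.39·0.5957) = 9.732·0.7927 = 7.714 mg/L.

7.71 mg/L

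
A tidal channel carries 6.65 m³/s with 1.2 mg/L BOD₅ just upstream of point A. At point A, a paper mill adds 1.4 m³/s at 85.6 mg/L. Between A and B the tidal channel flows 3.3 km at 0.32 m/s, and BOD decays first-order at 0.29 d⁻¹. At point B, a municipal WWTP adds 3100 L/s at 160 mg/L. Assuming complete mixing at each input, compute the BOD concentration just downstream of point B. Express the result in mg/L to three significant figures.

55.6 mg/L

After input A: C = (6.65·1.2 + 1.4·85.6) / 8.05 = 15.88 mg/L.
Over the 3.3 km reach to input B (t = 1.031e+04 s = 0.1194 d), decay gives C = 15.88·exp(−0.29·0.1194) = 15.34 mg/L.
3100 L/s = 3.1 m³/s.
After input B: C = (8.05·15.34 + 3.1·160) / 11.15 = 55.56 mg/L.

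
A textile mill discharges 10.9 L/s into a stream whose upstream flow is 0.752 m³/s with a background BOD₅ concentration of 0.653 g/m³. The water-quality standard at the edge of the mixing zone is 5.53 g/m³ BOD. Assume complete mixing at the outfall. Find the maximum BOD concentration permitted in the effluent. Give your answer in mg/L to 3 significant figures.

10.9 L/s = 0.0109 m³/s.
Mass balance: 5.53·0.7629 = 0.0109·Cₑ + 0.752·0.653.
Cₑ = (4.219 − 0.4911) / 0.0109 = 342 mg/L.

342 mg/L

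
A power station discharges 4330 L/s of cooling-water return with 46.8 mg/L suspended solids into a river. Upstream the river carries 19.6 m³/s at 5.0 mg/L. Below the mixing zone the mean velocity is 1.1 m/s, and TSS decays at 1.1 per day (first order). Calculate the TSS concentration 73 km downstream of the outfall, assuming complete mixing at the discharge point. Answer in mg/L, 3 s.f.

5.40 mg/L

4330 L/s = 4.33 m³/s.
After complete mixing, C₀ = (4.33·46.8 + 19.6·5) / 23.93 = 12.56 mg/L.
Travel time t = 7.3e+04 m / 1.1 m/s = 6.636e+04 s = 0.7681 d.
C = 12.56·exp(−1.1·0.7681) = 12.56·0.4296 = 5.397 mg/L.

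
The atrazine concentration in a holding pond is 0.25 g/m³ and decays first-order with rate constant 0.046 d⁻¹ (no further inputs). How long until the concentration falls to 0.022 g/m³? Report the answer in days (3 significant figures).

t = ln(C₀/C)/k = ln(0.25/0.022)/0.046 = 2.43/0.046 = 52.84 d.

52.8 d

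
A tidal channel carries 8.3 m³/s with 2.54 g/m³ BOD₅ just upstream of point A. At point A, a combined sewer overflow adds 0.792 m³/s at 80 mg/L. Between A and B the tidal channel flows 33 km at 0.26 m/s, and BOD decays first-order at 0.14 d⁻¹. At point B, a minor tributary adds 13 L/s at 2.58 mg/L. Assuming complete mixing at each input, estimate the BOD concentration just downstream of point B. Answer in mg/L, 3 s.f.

7.55 mg/L

After input A: C = (8.3·2.54 + 0.792·80) / 9.092 = 9.288 mg/L.
Over the 33 km reach to input B (t = 1.269e+05 s = 1.469 d), decay gives C = 9.288·exp(−0.14·1.469) = 7.561 mg/L.
13 L/s = 0.013 m³/s.
After input B: C = (9.092·7.561 + 0.013·2.58) / 9.105 = 7.554 mg/L.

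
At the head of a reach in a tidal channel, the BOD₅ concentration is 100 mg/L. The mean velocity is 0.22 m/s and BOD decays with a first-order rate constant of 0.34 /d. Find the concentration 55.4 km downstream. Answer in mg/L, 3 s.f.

Travel time t = 55.4 km / 0.22 m/s = 5.54e+04/0.22 = 2.518e+05 s = 2.915 d.
First-order decay: C = 100·exp(−0.34·2.915) = 100·0.3712 = 37.12 mg/L.

37.1 mg/L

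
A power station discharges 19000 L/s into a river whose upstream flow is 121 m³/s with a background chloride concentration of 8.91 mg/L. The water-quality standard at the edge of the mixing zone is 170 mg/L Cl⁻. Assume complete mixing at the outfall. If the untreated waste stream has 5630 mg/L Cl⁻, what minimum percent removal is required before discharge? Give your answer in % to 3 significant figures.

19000 L/s = 19 m³/s.
Mass balance: 170·140 = 19·Cₑ + 121·8.91.
Cₑ = (2.38e+04 − 1078) / 19 = 1196 mg/L.
Required removal = 1 − 1196/5630 = 78.76 %.

78.8 %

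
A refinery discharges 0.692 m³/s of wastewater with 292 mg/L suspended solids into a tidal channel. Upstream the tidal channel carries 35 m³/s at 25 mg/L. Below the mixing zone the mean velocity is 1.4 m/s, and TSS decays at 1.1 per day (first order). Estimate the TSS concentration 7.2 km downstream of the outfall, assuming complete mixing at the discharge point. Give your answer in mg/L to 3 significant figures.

After complete mixing, C₀ = (0.692·292 + 35·25) / 35.69 = 30.18 mg/L.
Travel time t = 7200 m / 1.4 m/s = 5143 s = 0.05952 d.
C = 30.18·exp(−1.1·0.05952) = 30.18·0.9366 = 28.26 mg/L.

28.3 mg/L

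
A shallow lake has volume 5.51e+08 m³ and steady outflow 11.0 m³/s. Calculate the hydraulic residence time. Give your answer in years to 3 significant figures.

Q = 11.0 m³/s × 3.156e+07 s/yr = 3.471e+08 m³/yr.
Hydraulic residence time τ = V/Q = 5.51e+08/3.471e+08 = 1.587 yr.

1.59 yr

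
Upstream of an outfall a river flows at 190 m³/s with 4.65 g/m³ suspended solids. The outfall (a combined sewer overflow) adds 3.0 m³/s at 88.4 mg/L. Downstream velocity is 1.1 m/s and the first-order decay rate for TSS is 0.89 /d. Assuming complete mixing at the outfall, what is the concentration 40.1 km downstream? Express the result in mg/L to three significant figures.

After complete mixing, C₀ = (3·88.4 + 190·4.65) / 193 = 5.952 mg/L.
Travel time t = 4.01e+04 m / 1.1 m/s = 3.645e+04 s = 0.4219 d.
C = 5.952·exp(−0.89·0.4219) = 5.952·0.6869 = 4.089 mg/L.

4.09 mg/L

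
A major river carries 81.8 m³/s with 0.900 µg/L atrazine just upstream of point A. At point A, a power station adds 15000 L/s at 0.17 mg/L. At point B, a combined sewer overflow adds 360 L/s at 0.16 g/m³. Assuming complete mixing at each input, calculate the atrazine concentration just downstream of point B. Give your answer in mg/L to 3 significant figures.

0.0276 mg/L

0.900 µg/L = 0.0009 mg/L.
15000 L/s = 15 m³/s.
After input A: C = (81.8·0.0009 + 15·0.17) / 96.8 = 0.0271 mg/L.
360 L/s = 0.36 m³/s.
After input B: C = (96.8·0.0271 + 0.36·0.16) / 97.16 = 0.0276 mg/L.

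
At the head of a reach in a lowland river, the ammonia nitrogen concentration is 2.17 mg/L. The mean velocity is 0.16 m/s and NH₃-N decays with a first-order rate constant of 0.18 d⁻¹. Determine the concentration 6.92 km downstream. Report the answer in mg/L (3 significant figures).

Travel time t = 6.92 km / 0.16 m/s = 6920/0.16 = 4.325e+04 s = 0.5006 d.
First-order decay: C = 2.17·exp(−0.18·0.5006) = 2.17·0.9138 = 1.983 mg/L.

1.98 mg/L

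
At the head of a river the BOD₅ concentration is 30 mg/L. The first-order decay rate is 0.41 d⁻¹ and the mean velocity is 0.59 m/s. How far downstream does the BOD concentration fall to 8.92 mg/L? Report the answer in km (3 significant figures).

From C = C₀·e^(−kt), t = ln(C₀/C)/k = ln(30/8.92)/0.41 = 1.213/0.41 = 2.958 d.
Distance = v·t = 0.59 m/s × 2.556e+05 s = 1.508e+05 m = 150.8 km.

151 km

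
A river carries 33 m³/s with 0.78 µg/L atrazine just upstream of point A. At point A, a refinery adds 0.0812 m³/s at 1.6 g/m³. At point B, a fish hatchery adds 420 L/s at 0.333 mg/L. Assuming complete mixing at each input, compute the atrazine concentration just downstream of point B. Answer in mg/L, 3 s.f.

0.78 µg/L = 0.00078 mg/L.
After input A: C = (33·0.00078 + 0.0812·1.6) / 33.08 = 0.004705 mg/L.
420 L/s = 0.42 m³/s.
After input B: C = (33.08·0.004705 + 0.42·0.333) / 33.5 = 0.008821 mg/L.

0.00882 mg/L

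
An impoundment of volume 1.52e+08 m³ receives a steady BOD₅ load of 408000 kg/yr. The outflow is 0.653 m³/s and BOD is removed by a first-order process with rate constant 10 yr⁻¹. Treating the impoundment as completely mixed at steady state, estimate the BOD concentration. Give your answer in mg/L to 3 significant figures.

Outflow Q = 0.653 m³/s × 3.156e+07 s/yr = 2.061e+07 m³/yr.
Steady-state CSTR mass balance: W = Q·C + k·V·C, so C = W/(Q + kV).
Q + kV = 2.061e+07 + 10·1.52e+08 = 1.541e+09 m³/yr.
C = 408000/1.541e+09 = 0.0002648 kg/m³ = 0.2648 mg/L.

0.265 mg/L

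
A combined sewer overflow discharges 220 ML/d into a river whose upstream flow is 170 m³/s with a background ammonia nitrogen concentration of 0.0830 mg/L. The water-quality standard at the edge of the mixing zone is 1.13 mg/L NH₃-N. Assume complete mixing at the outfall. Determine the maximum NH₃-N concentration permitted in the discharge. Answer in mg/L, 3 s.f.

220 ML/d = 2.546 m³/s.
Mass balance: 1.13·172.5 = 2.546·Cₑ + 170·0.083.
Cₑ = (195 − 14.11) / 2.546 = 71.03 mg/L.

71.0 mg/L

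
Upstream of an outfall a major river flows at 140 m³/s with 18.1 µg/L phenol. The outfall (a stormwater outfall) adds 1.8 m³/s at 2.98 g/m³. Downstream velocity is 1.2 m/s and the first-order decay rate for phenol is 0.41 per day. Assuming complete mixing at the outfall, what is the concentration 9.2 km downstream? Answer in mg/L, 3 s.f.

0.0537 mg/L

18.1 µg/L = 0.0181 mg/L.
After complete mixing, C₀ = (1.8·2.98 + 140·0.0181) / 141.8 = 0.0557 mg/L.
Travel time t = 9200 m / 1.2 m/s = 7667 s = 0.08873 d.
C = 0.0557·exp(−0.41·0.08873) = 0.0557·0.9643 = 0.05371 mg/L.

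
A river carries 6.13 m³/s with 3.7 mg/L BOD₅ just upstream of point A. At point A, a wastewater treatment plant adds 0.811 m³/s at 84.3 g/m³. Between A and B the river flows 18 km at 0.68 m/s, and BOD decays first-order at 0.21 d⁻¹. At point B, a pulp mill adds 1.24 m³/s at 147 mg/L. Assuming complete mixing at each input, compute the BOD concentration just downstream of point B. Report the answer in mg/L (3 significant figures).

After input A: C = (6.13·3.7 + 0.811·84.3) / 6.941 = 13.12 mg/L.
Over the 18 km reach to input B (t = 2.647e+04 s = 0.3064 d), decay gives C = 13.12·exp(−0.21·0.3064) = 12.3 mg/L.
After input B: C = (6.941·12.3 + 1.24·147) / 8.181 = 32.72 mg/L.

32.7 mg/L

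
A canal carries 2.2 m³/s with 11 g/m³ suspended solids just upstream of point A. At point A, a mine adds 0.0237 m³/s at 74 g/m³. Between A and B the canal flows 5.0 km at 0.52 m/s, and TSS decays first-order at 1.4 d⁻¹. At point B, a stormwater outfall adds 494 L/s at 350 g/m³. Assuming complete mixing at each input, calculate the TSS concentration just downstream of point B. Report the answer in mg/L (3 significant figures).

After input A: C = (2.2·11 + 0.0237·74) / 2.224 = 11.67 mg/L.
Over the 5.0 km reach to input B (t = 9615 s = 0.1113 d), decay gives C = 11.67·exp(−1.4·0.1113) = 9.988 mg/L.
494 L/s = 0.494 m³/s.
After input B: C = (2.224·9.988 + 0.494·350) / 2.718 = 71.79 mg/L.

71.8 mg/L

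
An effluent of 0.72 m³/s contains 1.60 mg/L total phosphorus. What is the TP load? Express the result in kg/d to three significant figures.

Mass flux = Q·C = 0.72 m³/s × 1.6 g/m³ = 1.152 g/s.
= 1.152 g/s × 86.4 = 99.53 kg/d.

99.5 kg/d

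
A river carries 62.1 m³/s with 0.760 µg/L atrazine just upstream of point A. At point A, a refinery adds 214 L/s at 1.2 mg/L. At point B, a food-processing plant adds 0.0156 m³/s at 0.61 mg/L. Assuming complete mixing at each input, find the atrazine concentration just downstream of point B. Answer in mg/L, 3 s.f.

0.760 µg/L = 0.00076 mg/L.
214 L/s = 0.214 m³/s.
After input A: C = (62.1·0.00076 + 0.214·1.2) / 62.31 = 0.004878 mg/L.
After input B: C = (62.31·0.004878 + 0.0156·0.61) / 62.33 = 0.00503 mg/L.

0.00503 mg/L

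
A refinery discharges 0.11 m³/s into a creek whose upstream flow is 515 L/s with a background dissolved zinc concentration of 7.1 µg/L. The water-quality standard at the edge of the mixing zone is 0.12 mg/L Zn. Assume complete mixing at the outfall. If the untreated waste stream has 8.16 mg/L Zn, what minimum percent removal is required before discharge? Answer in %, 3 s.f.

515 L/s = 0.515 m³/s.
7.1 µg/L = 0.0071 mg/L.
Mass balance: 0.12·0.625 = 0.11·Cₑ + 0.515·0.0071.
Cₑ = (0.075 − 0.003657) / 0.11 = 0.6486 mg/L.
Required removal = 1 − 0.6486/8.16 = 92.05 %.

92.1 %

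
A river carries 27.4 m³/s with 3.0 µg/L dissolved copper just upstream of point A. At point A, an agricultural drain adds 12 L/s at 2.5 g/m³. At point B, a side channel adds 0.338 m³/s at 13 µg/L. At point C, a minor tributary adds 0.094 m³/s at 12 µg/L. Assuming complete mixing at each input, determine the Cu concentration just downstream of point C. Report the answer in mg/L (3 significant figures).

3.0 µg/L = 0.003 mg/L.
12 L/s = 0.012 m³/s.
After input A: C = (27.4·0.003 + 0.012·2.5) / 27.41 = 0.004093 mg/L.
13 µg/L = 0.013 mg/L.
After input B: C = (27.41·0.004093 + 0.338·0.013) / 27.75 = 0.004202 mg/L.
12 µg/L = 0.012 mg/L.
After input C: C = (27.75·0.004202 + 0.094·0.012) / 27.84 = 0.004228 mg/L.

0.00423 mg/L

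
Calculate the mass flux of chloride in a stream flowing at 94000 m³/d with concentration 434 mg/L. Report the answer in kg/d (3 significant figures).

94000 m³/d = 1.088 m³/s.
Mass flux = Q·C = 1.088 m³/s × 434 g/m³ = 472.2 g/s.
= 472.2 g/s × 86.4 = 4.08e+04 kg/d.

40800 kg/d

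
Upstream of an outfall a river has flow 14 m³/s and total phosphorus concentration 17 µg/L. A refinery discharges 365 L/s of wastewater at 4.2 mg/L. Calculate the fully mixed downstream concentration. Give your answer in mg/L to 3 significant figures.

365 L/s = 0.365 m³/s.
17 µg/L = 0.017 mg/L.
Conservation of mass across the mixing zone: C = (0.365·4.2 + 14·0.017) / (0.365 + 14) = 1.771/14.37 = 0.1233 mg/L.

0.123 mg/L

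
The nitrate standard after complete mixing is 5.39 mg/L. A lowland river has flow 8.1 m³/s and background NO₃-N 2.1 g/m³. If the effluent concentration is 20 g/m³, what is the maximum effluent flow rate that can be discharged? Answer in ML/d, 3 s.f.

Mass balance at complete mixing: C_std·(Q_w + Q_r) = Q_w·C_e + Q_r·C_b.
Rearranging, Q_w = Q_r·(C_std − C_b)/(C_e − C_std) = 8.1·(5.39 − 2.1) / (20 − 5.39) = 1.824 m³/s.
= 157.6 ML/d.

158 ML/d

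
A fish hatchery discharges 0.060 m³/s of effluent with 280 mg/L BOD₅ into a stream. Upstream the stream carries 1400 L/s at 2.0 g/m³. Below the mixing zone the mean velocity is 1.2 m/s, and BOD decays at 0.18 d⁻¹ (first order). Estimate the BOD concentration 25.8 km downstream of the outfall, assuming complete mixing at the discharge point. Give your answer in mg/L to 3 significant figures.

12.8 mg/L

1400 L/s = 1.4 m³/s.
After complete mixing, C₀ = (0.06·280 + 1.4·2) / 1.46 = 13.42 mg/L.
Travel time t = 2.58e+04 m / 1.2 m/s = 2.15e+04 s = 0.2488 d.
C = 13.42·exp(−0.18·0.2488) = 13.42·0.9562 = 12.84 mg/L.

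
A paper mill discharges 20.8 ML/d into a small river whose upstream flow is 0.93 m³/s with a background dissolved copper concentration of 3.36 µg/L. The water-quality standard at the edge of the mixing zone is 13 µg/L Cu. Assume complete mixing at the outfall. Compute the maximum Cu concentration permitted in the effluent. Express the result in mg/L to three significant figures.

0.0502 mg/L

20.8 ML/d = 0.2407 m³/s.
3.36 µg/L = 0.00336 mg/L.
13 µg/L = 0.013 mg/L.
Mass balance: 0.013·1.171 = 0.2407·Cₑ + 0.93·0.00336.
Cₑ = (0.01522 − 0.003125) / 0.2407 = 0.05024 mg/L.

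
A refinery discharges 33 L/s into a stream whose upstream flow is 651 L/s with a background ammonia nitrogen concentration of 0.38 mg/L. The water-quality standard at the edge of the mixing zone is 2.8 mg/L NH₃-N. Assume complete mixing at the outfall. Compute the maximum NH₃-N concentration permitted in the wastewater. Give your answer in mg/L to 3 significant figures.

50.5 mg/L

33 L/s = 0.033 m³/s.
651 L/s = 0.651 m³/s.
Mass balance: 2.8·0.684 = 0.033·Cₑ + 0.651·0.38.
Cₑ = (1.915 − 0.2474) / 0.033 = 50.54 mg/L.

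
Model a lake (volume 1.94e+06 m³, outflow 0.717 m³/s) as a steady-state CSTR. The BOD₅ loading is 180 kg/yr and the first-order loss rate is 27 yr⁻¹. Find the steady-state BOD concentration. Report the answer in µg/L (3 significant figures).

Outflow Q = 0.717 m³/s × 3.156e+07 s/yr = 2.263e+07 m³/yr.
Steady-state CSTR mass balance: W = Q·C + k·V·C, so C = W/(Q + kV).
Q + kV = 2.263e+07 + 27·1.94e+06 = 7.501e+07 m³/yr.
C = 180/7.501e+07 = 2.4e-06 kg/m³ = 0.0024 mg/L = 2.4 µg/L.

2.40 µg/L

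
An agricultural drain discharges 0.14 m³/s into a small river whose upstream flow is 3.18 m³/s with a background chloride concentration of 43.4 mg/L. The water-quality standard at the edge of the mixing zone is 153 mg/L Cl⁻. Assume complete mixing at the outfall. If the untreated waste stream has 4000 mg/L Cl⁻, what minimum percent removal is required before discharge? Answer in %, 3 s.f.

Mass balance: 153·3.32 = 0.14·Cₑ + 3.18·43.4.
Cₑ = (508 − 138) / 0.14 = 2642 mg/L.
Required removal = 1 − 2642/4000 = 33.94 %.

33.9 %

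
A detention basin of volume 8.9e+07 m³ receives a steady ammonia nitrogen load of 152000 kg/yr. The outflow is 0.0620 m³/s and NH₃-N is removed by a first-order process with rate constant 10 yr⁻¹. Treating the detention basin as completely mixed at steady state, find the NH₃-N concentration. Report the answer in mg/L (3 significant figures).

0.170 mg/L

Outflow Q = 0.0620 m³/s × 3.156e+07 s/yr = 1.957e+06 m³/yr.
Steady-state CSTR mass balance: W = Q·C + k·V·C, so C = W/(Q + kV).
Q + kV = 1.957e+06 + 10·8.9e+07 = 8.92e+08 m³/yr.
C = 152000/8.92e+08 = 0.0001704 kg/m³ = 0.1704 mg/L.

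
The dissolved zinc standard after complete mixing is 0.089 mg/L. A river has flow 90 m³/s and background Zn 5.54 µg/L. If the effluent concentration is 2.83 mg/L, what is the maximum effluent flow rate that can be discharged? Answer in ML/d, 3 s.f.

237 ML/d

5.54 µg/L = 0.00554 mg/L.
Mass balance at complete mixing: C_std·(Q_w + Q_r) = Q_w·C_e + Q_r·C_b.
Rearranging, Q_w = Q_r·(C_std − C_b)/(C_e − C_std) = 90·(0.089 − 0.00554) / (2.83 − 0.089) = 2.74 m³/s.
= 236.8 ML/d.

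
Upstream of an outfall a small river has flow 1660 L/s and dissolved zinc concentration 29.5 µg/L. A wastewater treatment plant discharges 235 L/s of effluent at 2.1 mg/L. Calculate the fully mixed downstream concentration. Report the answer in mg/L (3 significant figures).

235 L/s = 0.235 m³/s.
1660 L/s = 1.66 m³/s.
29.5 µg/L = 0.0295 mg/L.
Conservation of mass across the mixing zone: C = (0.235·2.1 + 1.66·0.0295) / (0.235 + 1.66) = 0.5425/1.895 = 0.2863 mg/L.

0.286 mg/L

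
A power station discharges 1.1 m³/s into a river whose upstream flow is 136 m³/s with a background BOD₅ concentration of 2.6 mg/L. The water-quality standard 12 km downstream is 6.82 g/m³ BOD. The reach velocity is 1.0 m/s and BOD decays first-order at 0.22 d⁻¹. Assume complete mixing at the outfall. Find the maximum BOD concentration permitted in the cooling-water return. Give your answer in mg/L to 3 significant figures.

Travel time to the compliance point: t = 1.2e+04/1.0 = 1.2e+04 s = 0.1389 d; decay factor exp(−0.22·0.1389) = 0.9699.
So the concentration just after mixing may be at most 6.82/0.9699 = 7.032 mg/L.
Mass balance: 7.032·137.1 = 1.1·Cₑ + 136·2.6.
Cₑ = (964 − 353.6) / 1.1 = 554.9 mg/L.

555 mg/L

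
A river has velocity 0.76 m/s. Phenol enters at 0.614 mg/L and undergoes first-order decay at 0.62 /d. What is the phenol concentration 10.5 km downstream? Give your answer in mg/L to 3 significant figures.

Travel time t = 10.5 km / 0.76 m/s = 1.05e+04/0.76 = 1.382e+04 s = 0.1599 d.
First-order decay: C = 0.614·exp(−0.62·0.1599) = 0.614·0.9056 = 0.556 mg/L.

0.556 mg/L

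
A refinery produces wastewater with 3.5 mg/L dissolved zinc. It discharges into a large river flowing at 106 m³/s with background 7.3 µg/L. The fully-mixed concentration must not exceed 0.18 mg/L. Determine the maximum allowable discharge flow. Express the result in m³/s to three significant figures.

7.3 µg/L = 0.0073 mg/L.
Mass balance at complete mixing: C_std·(Q_w + Q_r) = Q_w·C_e + Q_r·C_b.
Rearranging, Q_w = Q_r·(C_std − C_b)/(C_e − C_std) = 106·(0.18 − 0.0073) / (3.5 − 0.18) = 5.514 m³/s.

5.51 m³/s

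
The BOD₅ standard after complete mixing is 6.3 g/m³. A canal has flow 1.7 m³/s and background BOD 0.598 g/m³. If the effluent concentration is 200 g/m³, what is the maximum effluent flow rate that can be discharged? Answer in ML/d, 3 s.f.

Mass balance at complete mixing: C_std·(Q_w + Q_r) = Q_w·C_e + Q_r·C_b.
Rearranging, Q_w = Q_r·(C_std − C_b)/(C_e − C_std) = 1.7·(6.3 − 0.598) / (200 − 6.3) = 0.05004 m³/s.
= 4.324 ML/d.

4.32 ML/d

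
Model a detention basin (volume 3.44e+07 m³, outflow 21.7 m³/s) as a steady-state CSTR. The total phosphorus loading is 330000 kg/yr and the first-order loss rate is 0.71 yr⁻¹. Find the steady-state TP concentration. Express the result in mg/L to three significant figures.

0.465 mg/L

Outflow Q = 21.7 m³/s × 3.156e+07 s/yr = 6.848e+08 m³/yr.
Steady-state CSTR mass balance: W = Q·C + k·V·C, so C = W/(Q + kV).
Q + kV = 6.848e+08 + 0.71·3.44e+07 = 7.092e+08 m³/yr.
C = 330000/7.092e+08 = 0.0004653 kg/m³ = 0.4653 mg/L.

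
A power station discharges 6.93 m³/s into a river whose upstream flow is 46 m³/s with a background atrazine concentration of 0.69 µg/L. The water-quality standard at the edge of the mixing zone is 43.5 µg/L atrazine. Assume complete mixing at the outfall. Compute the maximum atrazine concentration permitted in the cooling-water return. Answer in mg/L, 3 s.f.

0.69 µg/L = 0.00069 mg/L.
43.5 µg/L = 0.0435 mg/L.
Mass balance: 0.0435·52.93 = 6.93·Cₑ + 46·0.00069.
Cₑ = (2.302 − 0.03174) / 6.93 = 0.3277 mg/L.

0.328 mg/L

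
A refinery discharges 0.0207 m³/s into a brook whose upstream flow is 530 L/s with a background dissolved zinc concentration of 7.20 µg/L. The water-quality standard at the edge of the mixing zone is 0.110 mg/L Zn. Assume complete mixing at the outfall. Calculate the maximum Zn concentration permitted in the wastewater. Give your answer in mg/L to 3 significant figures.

530 L/s = 0.53 m³/s.
7.20 µg/L = 0.0072 mg/L.
Mass balance: 0.11·0.5507 = 0.0207·Cₑ + 0.53·0.0072.
Cₑ = (0.06058 − 0.003816) / 0.0207 = 2.742 mg/L.

2.74 mg/L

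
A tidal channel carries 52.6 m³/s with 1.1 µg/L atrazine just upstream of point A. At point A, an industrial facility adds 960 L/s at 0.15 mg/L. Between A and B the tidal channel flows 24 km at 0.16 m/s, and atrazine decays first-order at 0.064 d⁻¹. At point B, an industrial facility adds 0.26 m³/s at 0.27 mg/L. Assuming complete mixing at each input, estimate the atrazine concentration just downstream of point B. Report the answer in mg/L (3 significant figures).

0.00466 mg/L

1.1 µg/L = 0.0011 mg/L.
960 L/s = 0.96 m³/s.
After input A: C = (52.6·0.0011 + 0.96·0.15) / 53.56 = 0.003769 mg/L.
Over the 24 km reach to input B (t = 1.5e+05 s = 1.736 d), decay gives C = 0.003769·exp(−0.064·1.736) = 0.003373 mg/L.
After input B: C = (53.56·0.003373 + 0.26·0.27) / 53.82 = 0.004661 mg/L.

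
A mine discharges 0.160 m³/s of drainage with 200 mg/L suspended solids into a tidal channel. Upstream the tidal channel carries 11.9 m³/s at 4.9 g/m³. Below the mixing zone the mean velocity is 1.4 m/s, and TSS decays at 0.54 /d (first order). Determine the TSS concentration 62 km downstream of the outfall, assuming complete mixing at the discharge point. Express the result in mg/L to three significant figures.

5.68 mg/L

After complete mixing, C₀ = (0.16·200 + 11.9·4.9) / 12.06 = 7.488 mg/L.
Travel time t = 6.2e+04 m / 1.4 m/s = 4.429e+04 s = 0.5126 d.
C = 7.488·exp(−0.54·0.5126) = 7.488·0.7582 = 5.678 mg/L.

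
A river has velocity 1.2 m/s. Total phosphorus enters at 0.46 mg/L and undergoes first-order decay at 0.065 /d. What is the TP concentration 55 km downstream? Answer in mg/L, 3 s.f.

Travel time t = 55 km / 1.2 m/s = 5.5e+04/1.2 = 4.583e+04 s = 0.5305 d.
First-order decay: C = 0.46·exp(−0.065·0.5305) = 0.46·0.9661 = 0.4444 mg/L.

0.444 mg/L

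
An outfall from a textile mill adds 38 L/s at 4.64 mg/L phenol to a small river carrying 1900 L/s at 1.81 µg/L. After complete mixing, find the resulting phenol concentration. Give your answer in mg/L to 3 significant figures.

0.0928 mg/L

38 L/s = 0.038 m³/s.
1900 L/s = 1.9 m³/s.
1.81 µg/L = 0.00181 mg/L.
By mass balance at complete mixing, C = (0.038·4.64 + 1.9·0.00181) / (0.038 + 1.9) = 0.1798/1.938 = 0.09275 mg/L.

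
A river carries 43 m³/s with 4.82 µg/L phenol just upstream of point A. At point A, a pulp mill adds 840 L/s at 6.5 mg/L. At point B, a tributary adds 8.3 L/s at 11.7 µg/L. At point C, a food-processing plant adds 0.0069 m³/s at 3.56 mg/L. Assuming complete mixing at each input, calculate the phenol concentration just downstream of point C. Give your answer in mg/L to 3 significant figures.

4.82 µg/L = 0.00482 mg/L.
840 L/s = 0.84 m³/s.
After input A: C = (43·0.00482 + 0.84·6.5) / 43.84 = 0.1293 mg/L.
8.3 L/s = 0.0083 m³/s.
11.7 µg/L = 0.0117 mg/L.
After input B: C = (43.84·0.1293 + 0.0083·0.0117) / 43.85 = 0.1292 mg/L.
After input C: C = (43.85·0.1292 + 0.0069·3.56) / 43.86 = 0.1298 mg/L.

0.130 mg/L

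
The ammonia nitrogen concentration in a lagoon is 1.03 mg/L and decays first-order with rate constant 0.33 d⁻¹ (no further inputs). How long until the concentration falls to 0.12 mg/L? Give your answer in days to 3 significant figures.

6.51 d

t = ln(C₀/C)/k = ln(1.03/0.12)/0.33 = 2.15/0.33 = 6.515 d.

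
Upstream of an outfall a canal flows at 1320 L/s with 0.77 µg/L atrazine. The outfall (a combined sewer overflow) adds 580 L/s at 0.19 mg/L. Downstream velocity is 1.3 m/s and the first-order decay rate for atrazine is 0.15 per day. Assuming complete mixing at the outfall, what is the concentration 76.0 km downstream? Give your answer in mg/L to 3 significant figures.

580 L/s = 0.58 m³/s.
1320 L/s = 1.32 m³/s.
0.77 µg/L = 0.00077 mg/L.
After complete mixing, C₀ = (0.58·0.19 + 1.32·0.00077) / 1.9 = 0.05853 mg/L.
Travel time t = 7.6e+04 m / 1.3 m/s = 5.846e+04 s = 0.6766 d.
C = 0.05853·exp(−0.15·0.6766) = 0.05853·0.9035 = 0.05289 mg/L.

0.0529 mg/L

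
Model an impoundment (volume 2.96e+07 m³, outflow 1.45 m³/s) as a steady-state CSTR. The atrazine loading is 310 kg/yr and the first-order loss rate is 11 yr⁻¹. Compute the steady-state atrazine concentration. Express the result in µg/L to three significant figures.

0.835 µg/L

Outflow Q = 1.45 m³/s × 3.156e+07 s/yr = 4.576e+07 m³/yr.
Steady-state CSTR mass balance: W = Q·C + k·V·C, so C = W/(Q + kV).
Q + kV = 4.576e+07 + 11·2.96e+07 = 3.714e+08 m³/yr.
C = 310/3.714e+08 = 8.348e-07 kg/m³ = 0.0008348 mg/L = 0.8348 µg/L.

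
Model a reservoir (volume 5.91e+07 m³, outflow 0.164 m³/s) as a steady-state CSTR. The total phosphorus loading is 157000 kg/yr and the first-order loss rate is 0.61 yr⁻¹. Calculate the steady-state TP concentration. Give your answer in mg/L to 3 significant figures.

Outflow Q = 0.164 m³/s × 3.156e+07 s/yr = 5.175e+06 m³/yr.
Steady-state CSTR mass balance: W = Q·C + k·V·C, so C = W/(Q + kV).
Q + kV = 5.175e+06 + 0.61·5.91e+07 = 4.123e+07 m³/yr.
C = 157000/4.123e+07 = 0.003808 kg/m³ = 3.808 mg/L.

3.81 mg/L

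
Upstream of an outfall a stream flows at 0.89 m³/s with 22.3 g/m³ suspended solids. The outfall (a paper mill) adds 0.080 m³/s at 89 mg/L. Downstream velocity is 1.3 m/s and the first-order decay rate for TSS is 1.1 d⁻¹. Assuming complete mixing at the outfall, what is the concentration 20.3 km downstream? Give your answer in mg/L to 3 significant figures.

After complete mixing, C₀ = (0.08·89 + 0.89·22.3) / 0.97 = 27.8 mg/L.
Travel time t = 2.03e+04 m / 1.3 m/s = 1.562e+04 s = 0.1807 d.
C = 27.8·exp(−1.1·0.1807) = 27.8·0.8197 = 22.79 mg/L.

22.8 mg/L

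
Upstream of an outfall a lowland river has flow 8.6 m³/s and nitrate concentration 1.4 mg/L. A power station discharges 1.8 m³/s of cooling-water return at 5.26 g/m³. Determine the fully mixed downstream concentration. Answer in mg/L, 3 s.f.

Conservation of mass across the mixing zone: C = (1.8·5.26 + 8.6·1.4) / (1.8 + 8.6) = 21.51/10.4 = 2.068 mg/L.

2.07 mg/L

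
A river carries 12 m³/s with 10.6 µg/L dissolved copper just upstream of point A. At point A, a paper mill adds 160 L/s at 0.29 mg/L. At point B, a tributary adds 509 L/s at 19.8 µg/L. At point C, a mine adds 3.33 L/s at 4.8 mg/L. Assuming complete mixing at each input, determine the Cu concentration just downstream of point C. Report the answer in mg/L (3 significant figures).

10.6 µg/L = 0.0106 mg/L.
160 L/s = 0.16 m³/s.
After input A: C = (12·0.0106 + 0.16·0.29) / 12.16 = 0.01428 mg/L.
509 L/s = 0.509 m³/s.
19.8 µg/L = 0.0198 mg/L.
After input B: C = (12.16·0.01428 + 0.509·0.0198) / 12.67 = 0.0145 mg/L.
3.33 L/s = 0.00333 m³/s.
After input C: C = (12.67·0.0145 + 0.00333·4.8) / 12.67 = 0.01576 mg/L.

0.0158 mg/L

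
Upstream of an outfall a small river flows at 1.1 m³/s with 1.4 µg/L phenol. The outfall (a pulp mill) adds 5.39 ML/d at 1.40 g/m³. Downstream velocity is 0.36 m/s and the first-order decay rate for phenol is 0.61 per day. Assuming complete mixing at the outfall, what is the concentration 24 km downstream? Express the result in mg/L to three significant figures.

0.0478 mg/L

5.39 ML/d = 0.06238 m³/s.
1.4 µg/L = 0.0014 mg/L.
After complete mixing, C₀ = (0.06238·1.4 + 1.1·0.0014) / 1.162 = 0.07646 mg/L.
Travel time t = 2.4e+04 m / 0.36 m/s = 6.667e+04 s = 0.7716 d.
C = 0.07646·exp(−0.61·0.7716) = 0.07646·0.6246 = 0.04776 mg/L.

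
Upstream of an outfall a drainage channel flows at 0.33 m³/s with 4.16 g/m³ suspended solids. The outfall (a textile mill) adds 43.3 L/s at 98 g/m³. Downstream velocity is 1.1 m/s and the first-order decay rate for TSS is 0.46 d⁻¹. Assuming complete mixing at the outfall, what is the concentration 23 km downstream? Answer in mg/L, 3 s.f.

13.5 mg/L

43.3 L/s = 0.0433 m³/s.
After complete mixing, C₀ = (0.0433·98 + 0.33·4.16) / 0.3733 = 15.04 mg/L.
Travel time t = 2.3e+04 m / 1.1 m/s = 2.091e+04 s = 0.242 d.
C = 15.04·exp(−0.46·0.242) = 15.04·0.8947 = 13.46 mg/L.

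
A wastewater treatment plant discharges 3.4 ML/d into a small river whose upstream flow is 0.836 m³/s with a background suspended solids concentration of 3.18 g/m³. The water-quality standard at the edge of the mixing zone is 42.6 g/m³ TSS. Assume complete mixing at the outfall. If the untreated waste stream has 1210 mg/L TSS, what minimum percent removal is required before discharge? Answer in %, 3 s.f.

27.3 %

3.4 ML/d = 0.03935 m³/s.
Mass balance: 42.6·0.8754 = 0.03935·Cₑ + 0.836·3.18.
Cₑ = (37.29 − 2.658) / 0.03935 = 880 mg/L.
Required removal = 1 − 880/1210 = 27.27 %.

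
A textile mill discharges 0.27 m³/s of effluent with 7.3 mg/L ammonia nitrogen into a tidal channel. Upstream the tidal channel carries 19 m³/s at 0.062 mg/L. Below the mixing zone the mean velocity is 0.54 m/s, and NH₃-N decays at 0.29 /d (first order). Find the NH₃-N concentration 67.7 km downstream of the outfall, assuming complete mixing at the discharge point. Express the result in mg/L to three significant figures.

0.107 mg/L

After complete mixing, C₀ = (0.27·7.3 + 19·0.062) / 19.27 = 0.1634 mg/L.
Travel time t = 6.77e+04 m / 0.54 m/s = 1.254e+05 s = 1.451 d.
C = 0.1634·exp(−0.29·1.451) = 0.1634·0.6565 = 0.1073 mg/L.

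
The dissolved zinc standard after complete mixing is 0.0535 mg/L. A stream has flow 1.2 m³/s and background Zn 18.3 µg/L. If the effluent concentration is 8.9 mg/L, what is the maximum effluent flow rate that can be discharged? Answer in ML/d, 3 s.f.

18.3 µg/L = 0.0183 mg/L.
Mass balance at complete mixing: C_std·(Q_w + Q_r) = Q_w·C_e + Q_r·C_b.
Rearranging, Q_w = Q_r·(C_std − C_b)/(C_e − C_std) = 1.2·(0.0535 − 0.0183) / (8.9 − 0.0535) = 0.004775 m³/s.
= 0.4125 ML/d.

0.413 ML/d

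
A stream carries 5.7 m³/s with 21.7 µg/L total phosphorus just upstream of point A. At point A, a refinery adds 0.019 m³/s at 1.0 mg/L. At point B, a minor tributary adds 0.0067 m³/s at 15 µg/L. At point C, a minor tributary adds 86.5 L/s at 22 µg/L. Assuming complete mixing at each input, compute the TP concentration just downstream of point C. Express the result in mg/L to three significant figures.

21.7 µg/L = 0.0217 mg/L.
After input A: C = (5.7·0.0217 + 0.019·1) / 5.719 = 0.02495 mg/L.
15 µg/L = 0.015 mg/L.
After input B: C = (5.719·0.02495 + 0.0067·0.015) / 5.726 = 0.02494 mg/L.
86.5 L/s = 0.0865 m³/s.
22 µg/L = 0.022 mg/L.
After input C: C = (5.726·0.02494 + 0.0865·0.022) / 5.812 = 0.02489 mg/L.

0.0249 mg/L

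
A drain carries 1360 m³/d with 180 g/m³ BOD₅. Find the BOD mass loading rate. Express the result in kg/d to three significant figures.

1360 m³/d = 0.01574 m³/s.
Mass flux = Q·C = 0.01574 m³/s × 180 g/m³ = 2.833 g/s.
= 2.833 g/s × 86.4 = 244.8 kg/d.

245 kg/d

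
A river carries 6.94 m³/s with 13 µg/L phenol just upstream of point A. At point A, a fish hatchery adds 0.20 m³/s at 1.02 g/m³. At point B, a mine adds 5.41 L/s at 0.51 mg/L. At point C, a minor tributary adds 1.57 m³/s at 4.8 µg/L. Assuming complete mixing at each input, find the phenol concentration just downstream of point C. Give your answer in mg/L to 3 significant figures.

13 µg/L = 0.013 mg/L.
After input A: C = (6.94·0.013 + 0.2·1.02) / 7.14 = 0.04121 mg/L.
5.41 L/s = 0.00541 m³/s.
After input B: C = (7.14·0.04121 + 0.00541·0.51) / 7.145 = 0.04156 mg/L.
4.8 µg/L = 0.0048 mg/L.
After input C: C = (7.145·0.04156 + 1.57·0.0048) / 8.715 = 0.03494 mg/L.

0.0349 mg/L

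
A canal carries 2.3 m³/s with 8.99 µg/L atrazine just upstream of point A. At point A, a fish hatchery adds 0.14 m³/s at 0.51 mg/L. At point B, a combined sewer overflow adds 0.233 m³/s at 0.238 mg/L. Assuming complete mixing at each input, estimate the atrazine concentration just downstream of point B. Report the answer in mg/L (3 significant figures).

0.0552 mg/L

8.99 µg/L = 0.00899 mg/L.
After input A: C = (2.3·0.00899 + 0.14·0.51) / 2.44 = 0.03774 mg/L.
After input B: C = (2.44·0.03774 + 0.233·0.238) / 2.673 = 0.05519 mg/L.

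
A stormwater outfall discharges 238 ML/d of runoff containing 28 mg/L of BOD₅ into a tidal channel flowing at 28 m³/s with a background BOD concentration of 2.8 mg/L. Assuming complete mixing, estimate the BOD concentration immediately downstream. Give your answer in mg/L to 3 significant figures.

238 ML/d = 2.755 m³/s.
By mass balance at complete mixing, C = (2.755·28 + 28·2.8) / (2.755 + 28) = 155.5/30.75 = 5.057 mg/L.

5.06 mg/L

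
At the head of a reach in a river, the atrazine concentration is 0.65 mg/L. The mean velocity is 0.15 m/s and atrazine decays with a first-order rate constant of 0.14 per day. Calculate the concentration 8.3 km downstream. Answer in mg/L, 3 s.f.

0.594 mg/L

Travel time t = 8.3 km / 0.15 m/s = 8300/0.15 = 5.533e+04 s = 0.6404 d.
First-order decay: C = 0.65·exp(−0.14·0.6404) = 0.65·0.9142 = 0.5943 mg/L.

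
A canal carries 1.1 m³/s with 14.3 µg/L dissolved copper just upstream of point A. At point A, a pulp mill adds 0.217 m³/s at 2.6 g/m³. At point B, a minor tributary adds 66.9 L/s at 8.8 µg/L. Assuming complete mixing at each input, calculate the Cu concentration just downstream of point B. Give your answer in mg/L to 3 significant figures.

0.419 mg/L

14.3 µg/L = 0.0143 mg/L.
After input A: C = (1.1·0.0143 + 0.217·2.6) / 1.317 = 0.4403 mg/L.
66.9 L/s = 0.0669 m³/s.
8.8 µg/L = 0.0088 mg/L.
After input B: C = (1.317·0.4403 + 0.0669·0.0088) / 1.384 = 0.4195 mg/L.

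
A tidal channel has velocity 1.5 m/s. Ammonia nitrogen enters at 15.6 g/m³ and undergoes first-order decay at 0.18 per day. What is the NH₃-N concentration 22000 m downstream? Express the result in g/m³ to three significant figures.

15.1 g/m³

Travel time t = 22000 m / 1.5 m/s = 2.2e+04/1.5 = 1.467e+04 s = 0.1698 d.
First-order decay: C = 15.6·exp(−0.18·0.1698) = 15.6·0.9699 = 15.13 g/m³.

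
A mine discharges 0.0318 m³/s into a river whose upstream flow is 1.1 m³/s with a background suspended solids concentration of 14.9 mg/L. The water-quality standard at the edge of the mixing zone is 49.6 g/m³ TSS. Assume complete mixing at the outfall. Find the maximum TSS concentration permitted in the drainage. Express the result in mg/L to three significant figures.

Mass balance: 49.6·1.132 = 0.0318·Cₑ + 1.1·14.9.
Cₑ = (56.14 − 16.39) / 0.0318 = 1250 mg/L.

1250 mg/L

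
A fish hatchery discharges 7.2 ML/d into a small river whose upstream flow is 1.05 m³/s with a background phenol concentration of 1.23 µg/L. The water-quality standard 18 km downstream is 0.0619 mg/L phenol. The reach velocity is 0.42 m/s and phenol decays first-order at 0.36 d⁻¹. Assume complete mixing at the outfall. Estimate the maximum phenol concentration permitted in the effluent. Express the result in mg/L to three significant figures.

7.2 ML/d = 0.08333 m³/s.
1.23 µg/L = 0.00123 mg/L.
Travel time to the compliance point: t = 1.8e+04/0.42 = 4.286e+04 s = 0.496 d; decay factor exp(−0.36·0.496) = 0.8365.
So the concentration just after mixing may be at most 0.0619/0.8365 = 0.074 mg/L.
Mass balance: 0.074·1.133 = 0.08333·Cₑ + 1.05·0.00123.
Cₑ = (0.08387 − 0.001292) / 0.08333 = 0.9909 mg/L.

0.991 mg/L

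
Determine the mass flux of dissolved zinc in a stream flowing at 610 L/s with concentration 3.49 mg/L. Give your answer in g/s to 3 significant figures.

2.13 g/s

610 L/s = 0.61 m³/s.
Mass flux = Q·C = 0.61 m³/s × 3.49 g/m³ = 2.129 g/s.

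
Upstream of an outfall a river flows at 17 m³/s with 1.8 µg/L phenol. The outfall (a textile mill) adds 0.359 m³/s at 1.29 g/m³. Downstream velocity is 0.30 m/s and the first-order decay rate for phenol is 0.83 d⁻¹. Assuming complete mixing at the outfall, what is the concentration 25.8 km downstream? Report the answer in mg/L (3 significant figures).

1.8 µg/L = 0.0018 mg/L.
After complete mixing, C₀ = (0.359·1.29 + 17·0.0018) / 17.36 = 0.02844 mg/L.
Travel time t = 2.58e+04 m / 0.30 m/s = 8.6e+04 s = 0.9954 d.
C = 0.02844·exp(−0.83·0.9954) = 0.02844·0.4377 = 0.01245 mg/L.

0.0124 mg/L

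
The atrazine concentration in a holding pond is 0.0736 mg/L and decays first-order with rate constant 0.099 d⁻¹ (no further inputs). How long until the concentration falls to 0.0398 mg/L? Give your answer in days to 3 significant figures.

t = ln(C₀/C)/k = ln(0.0736/0.0398)/0.099 = 0.6148/0.099 = 6.21 d.

6.21 d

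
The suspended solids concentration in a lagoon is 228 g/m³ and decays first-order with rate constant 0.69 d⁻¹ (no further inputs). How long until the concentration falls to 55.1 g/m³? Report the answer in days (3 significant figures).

2.06 d

t = ln(C₀/C)/k = ln(228/55.1)/0.69 = 1.42/0.69 = 2.058 d.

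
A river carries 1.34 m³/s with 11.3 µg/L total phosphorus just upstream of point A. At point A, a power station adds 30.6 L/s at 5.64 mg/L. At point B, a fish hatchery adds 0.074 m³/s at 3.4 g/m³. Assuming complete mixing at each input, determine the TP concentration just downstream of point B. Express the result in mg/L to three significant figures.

0.304 mg/L

11.3 µg/L = 0.0113 mg/L.
30.6 L/s = 0.0306 m³/s.
After input A: C = (1.34·0.0113 + 0.0306·5.64) / 1.371 = 0.137 mg/L.
After input B: C = (1.371·0.137 + 0.074·3.4) / 1.445 = 0.3041 mg/L.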